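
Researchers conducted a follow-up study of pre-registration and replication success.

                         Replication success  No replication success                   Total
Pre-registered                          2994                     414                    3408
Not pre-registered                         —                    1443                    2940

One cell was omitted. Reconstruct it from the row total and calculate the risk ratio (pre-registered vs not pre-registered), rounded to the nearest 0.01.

The missing cell is in the unexposed row: 2940 − 1443 = 1497.
So a = 2994, b = 414, c = 1497, d = 1443.
RR = [a/(a+b)] / [c/(c+d)] = (2994/3408) / (1497/2940) = 0.87852/0.50918 = 1.72535

1.73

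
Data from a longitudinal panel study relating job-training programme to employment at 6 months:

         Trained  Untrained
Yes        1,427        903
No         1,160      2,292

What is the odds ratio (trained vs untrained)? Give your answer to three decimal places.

Reading the table with exposure as columns: a = 1427 (Trained, case), b = 1160 (Trained, non-case), c = 903 (Untrained, case), d = 2292.
OR = (a·d)/(b·c) = (1427 × 2292) / (1160 × 903) = 3270684 / 1047480 = 3.12243
The odds of employment at 6 months are about 3.12 times as high in the trained group.

3.122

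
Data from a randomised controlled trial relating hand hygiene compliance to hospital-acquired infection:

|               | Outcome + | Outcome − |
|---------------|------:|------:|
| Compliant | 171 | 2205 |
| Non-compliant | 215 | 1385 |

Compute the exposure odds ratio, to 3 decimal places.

0.500

Cells: a = 171, b = 2205, c = 215, d = 1385.
OR = (a·d)/(b·c) = (171 × 1385) / (2205 × 215) = 236835 / 474075 = 0.49957
Exposure is associated with lower odds of hospital-acquired infection (OR = 0.50 < 1).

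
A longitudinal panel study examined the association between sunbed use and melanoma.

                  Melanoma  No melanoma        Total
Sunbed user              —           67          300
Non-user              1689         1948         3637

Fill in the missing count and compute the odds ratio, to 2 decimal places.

4.01

The missing cell is in the exposed row: 300 − 67 = 233.
So a = 233, b = 67, c = 1689, d = 1948.
OR = (a·d)/(b·c) = (233 × 1948) / (67 × 1689) = 453884 / 113163 = 4.01089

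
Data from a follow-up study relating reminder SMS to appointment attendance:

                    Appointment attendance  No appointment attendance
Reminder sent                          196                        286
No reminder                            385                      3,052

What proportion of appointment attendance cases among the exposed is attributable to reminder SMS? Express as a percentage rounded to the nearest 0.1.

72.5

Cells: a = 196, b = 286, c = 385, d = 3052.
Risk in exposed = 196/482 = 0.40664; risk in unexposed = 385/3437 = 0.11202.
RR = 0.40664/0.11202 = 3.63018
AR% = (RR − 1)/RR × 100 = (3.63018 − 1)/3.63018 × 100 = 72.4531%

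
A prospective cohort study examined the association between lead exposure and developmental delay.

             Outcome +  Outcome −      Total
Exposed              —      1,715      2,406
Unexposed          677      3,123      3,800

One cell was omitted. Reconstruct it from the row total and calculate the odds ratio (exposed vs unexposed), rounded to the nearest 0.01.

1.86

The missing cell is in the exposed row: 2406 − 1715 = 691.
So a = 691, b = 1715, c = 677, d = 3123.
OR = (a·d)/(b·c) = (691 × 3123) / (1715 × 677) = 2157993 / 1161055 = 1.85865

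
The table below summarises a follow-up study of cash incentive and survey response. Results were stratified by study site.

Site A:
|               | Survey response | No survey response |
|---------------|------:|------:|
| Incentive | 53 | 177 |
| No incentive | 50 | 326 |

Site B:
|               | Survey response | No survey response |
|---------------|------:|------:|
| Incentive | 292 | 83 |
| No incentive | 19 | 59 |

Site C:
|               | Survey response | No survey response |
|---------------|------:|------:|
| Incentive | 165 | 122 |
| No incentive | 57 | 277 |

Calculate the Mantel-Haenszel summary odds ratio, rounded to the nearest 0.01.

4.79

OR_MH = Σ(aᵢdᵢ/nᵢ) / Σ(bᵢcᵢ/nᵢ), where nᵢ is the stratum total.
Stratum 1 (Site A): n = 606; a·d/n = 53·326/606 = 28.5116; b·c/n = 177·50/606 = 14.6040
Stratum 2 (Site B): n = 453; a·d/n = 292·59/453 = 38.0309; b·c/n = 83·19/453 = 3.4812
Stratum 3 (Site C): n = 621; a·d/n = 165·277/621 = 73.5990; b·c/n = 122·57/621 = 11.1981
OR_MH = (28.5116 + 38.0309 + 73.5990) / (14.6040 + 3.4812 + 11.1981) = 140.1415 / 29.2833 = 4.78572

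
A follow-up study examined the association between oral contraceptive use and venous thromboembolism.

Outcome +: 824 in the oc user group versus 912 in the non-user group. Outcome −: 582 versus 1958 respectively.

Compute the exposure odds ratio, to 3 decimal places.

From the description: a = 824, b = 582, c = 912, d = 1958.
OR = (a·d)/(b·c) = (824 × 1958) / (582 × 912) = 1613392 / 530784 = 3.03964
The odds of venous thromboembolism are about 3.04 times as high in the oc user group.

3.040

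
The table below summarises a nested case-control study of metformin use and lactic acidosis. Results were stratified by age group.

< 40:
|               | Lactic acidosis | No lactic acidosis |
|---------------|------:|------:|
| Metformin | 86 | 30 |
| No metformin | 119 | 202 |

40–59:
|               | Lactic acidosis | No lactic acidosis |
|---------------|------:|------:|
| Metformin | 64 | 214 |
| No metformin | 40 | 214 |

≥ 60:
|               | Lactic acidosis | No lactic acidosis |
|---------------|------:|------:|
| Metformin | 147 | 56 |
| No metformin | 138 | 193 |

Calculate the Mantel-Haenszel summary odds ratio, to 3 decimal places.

OR_MH = Σ(aᵢdᵢ/nᵢ) / Σ(bᵢcᵢ/nᵢ), where nᵢ is the stratum total.
Stratum 1 (< 40): n = 437; a·d/n = 86·202/437 = 39.7529; b·c/n = 30·119/437 = 8.1693
Stratum 2 (40–59): n = 532; a·d/n = 64·214/532 = 25.7444; b·c/n = 214·40/532 = 16.0902
Stratum 3 (≥ 60): n = 534; a·d/n = 147·193/534 = 53.1292; b·c/n = 56·138/534 = 14.4719
OR_MH = (39.7529 + 25.7444 + 53.1292) / (8.1693 + 16.0902 + 14.4719) = 118.6264 / 38.7315 = 3.06279

3.063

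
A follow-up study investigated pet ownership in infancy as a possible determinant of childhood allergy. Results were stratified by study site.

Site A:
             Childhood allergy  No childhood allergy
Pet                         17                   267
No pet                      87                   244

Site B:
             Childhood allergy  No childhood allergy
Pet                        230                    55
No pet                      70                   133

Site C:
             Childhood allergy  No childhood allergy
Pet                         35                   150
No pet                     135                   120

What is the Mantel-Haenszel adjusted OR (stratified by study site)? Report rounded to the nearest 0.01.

0.86

OR_MH = Σ(aᵢdᵢ/nᵢ) / Σ(bᵢcᵢ/nᵢ), where nᵢ is the stratum total.
Stratum 1 (Site A): n = 615; a·d/n = 17·244/615 = 6.7447; b·c/n = 267·87/615 = 37.7707
Stratum 2 (Site B): n = 488; a·d/n = 230·133/488 = 62.6844; b·c/n = 55·70/488 = 7.8893
Stratum 3 (Site C): n = 440; a·d/n = 35·120/440 = 9.5455; b·c/n = 150·135/440 = 46.0227
OR_MH = (6.7447 + 62.6844 + 9.5455) / (37.7707 + 7.8893 + 46.0227) = 78.9746 / 91.6828 = 0.86139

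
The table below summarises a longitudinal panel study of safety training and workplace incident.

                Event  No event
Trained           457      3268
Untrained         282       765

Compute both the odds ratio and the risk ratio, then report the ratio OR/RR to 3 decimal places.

Cells: a = 457, b = 3268, c = 282, d = 765.
OR = (457·765)/(3268·282) = 349605/921576 = 0.37936
Risk in exposed = 457/3725 = 0.12268; risk in unexposed = 282/1047 = 0.26934; RR = 0.45550
OR/RR = 0.37936 / 0.45550 = 0.83284
The outcome is not rare, so the OR lies further from 1 than the RR.

0.833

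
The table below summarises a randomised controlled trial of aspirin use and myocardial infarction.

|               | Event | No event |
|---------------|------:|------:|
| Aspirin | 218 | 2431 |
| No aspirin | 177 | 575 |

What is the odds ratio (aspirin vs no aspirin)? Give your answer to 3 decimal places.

Cells: a = 218, b = 2431, c = 177, d = 575.
OR = (a·d)/(b·c) = (218 × 575) / (2431 × 177) = 125350 / 430287 = 0.29132
Exposure is associated with lower odds of myocardial infarction (OR = 0.29 < 1).

0.291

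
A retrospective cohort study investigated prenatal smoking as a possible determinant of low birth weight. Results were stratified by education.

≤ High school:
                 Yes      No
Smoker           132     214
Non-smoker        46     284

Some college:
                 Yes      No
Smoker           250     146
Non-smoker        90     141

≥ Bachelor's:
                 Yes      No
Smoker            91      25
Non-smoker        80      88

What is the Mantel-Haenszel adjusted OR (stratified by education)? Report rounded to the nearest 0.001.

OR_MH = Σ(aᵢdᵢ/nᵢ) / Σ(bᵢcᵢ/nᵢ), where nᵢ is the stratum total.
Stratum 1 (≤ High school): n = 676; a·d/n = 132·284/676 = 55.4556; b·c/n = 214·46/676 = 14.5621
Stratum 2 (Some college): n = 627; a·d/n = 250·141/627 = 56.2201; b·c/n = 146·90/627 = 20.9569
Stratum 3 (≥ Bachelor's): n = 284; a·d/n = 91·88/284 = 28.1972; b·c/n = 25·80/284 = 7.0423
OR_MH = (55.4556 + 56.2201 + 28.1972) / (14.5621 + 20.9569 + 7.0423) = 139.8729 / 42.5613 = 3.28639

3.286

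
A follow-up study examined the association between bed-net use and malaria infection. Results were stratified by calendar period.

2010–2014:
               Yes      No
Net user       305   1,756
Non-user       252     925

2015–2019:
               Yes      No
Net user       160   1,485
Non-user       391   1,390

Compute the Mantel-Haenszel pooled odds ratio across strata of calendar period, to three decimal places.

OR_MH = Σ(aᵢdᵢ/nᵢ) / Σ(bᵢcᵢ/nᵢ), where nᵢ is the stratum total.
Stratum 1 (2010–2014): n = 3238; a·d/n = 305·925/3238 = 87.1294; b·c/n = 1756·252/3238 = 136.6621
Stratum 2 (2015–2019): n = 3426; a·d/n = 160·1390/3426 = 64.9154; b·c/n = 1485·391/3426 = 169.4790
OR_MH = (87.1294 + 64.9154) / (136.6621 + 169.4790) = 152.0448 / 306.1411 = 0.49665

0.497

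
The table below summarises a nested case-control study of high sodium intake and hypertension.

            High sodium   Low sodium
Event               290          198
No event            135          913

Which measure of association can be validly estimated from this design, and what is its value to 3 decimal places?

Reading the table with exposure as columns: a = 290 (High sodium, case), b = 135 (High sodium, non-case), c = 198 (Low sodium, case), d = 913.
This is a nested case-control study: participants were sampled on outcome status, so risks in the source population cannot be estimated directly — relative risk is not valid here. The odds ratio is the appropriate measure.
OR = (a·d)/(b·c) = (290 × 913) / (135 × 198) = 264770 / 26730 = 9.90535

9.905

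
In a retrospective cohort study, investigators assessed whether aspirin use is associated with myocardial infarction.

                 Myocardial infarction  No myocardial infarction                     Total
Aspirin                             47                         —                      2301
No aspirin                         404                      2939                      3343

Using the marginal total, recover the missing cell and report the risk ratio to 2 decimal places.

0.17

The missing cell is in the exposed row: 2301 − 47 = 2254.
So a = 47, b = 2254, c = 404, d = 2939.
RR = [a/(a+b)] / [c/(c+d)] = (47/2301) / (404/3343) = 0.02043/0.12085 = 0.16902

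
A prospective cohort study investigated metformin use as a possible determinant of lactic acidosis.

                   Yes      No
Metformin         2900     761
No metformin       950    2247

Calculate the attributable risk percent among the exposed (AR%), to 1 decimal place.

Cells: a = 2900, b = 761, c = 950, d = 2247.
Risk in exposed = 2900/3661 = 0.79213; risk in unexposed = 950/3197 = 0.29715.
RR = 0.79213/0.29715 = 2.66574
AR% = (RR − 1)/RR × 100 = (2.66574 − 1)/2.66574 × 100 = 62.4869%

62.5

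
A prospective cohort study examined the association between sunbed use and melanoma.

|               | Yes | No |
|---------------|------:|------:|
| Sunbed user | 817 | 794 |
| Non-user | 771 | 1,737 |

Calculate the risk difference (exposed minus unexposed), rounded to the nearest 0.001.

0.200

Cells: a = 817, b = 794, c = 771, d = 1737.
Risk in exposed = 817/1611 = 0.507138; risk in unexposed = 771/2508 = 0.307416.
Risk difference = 0.507138 − 0.307416 = 0.199722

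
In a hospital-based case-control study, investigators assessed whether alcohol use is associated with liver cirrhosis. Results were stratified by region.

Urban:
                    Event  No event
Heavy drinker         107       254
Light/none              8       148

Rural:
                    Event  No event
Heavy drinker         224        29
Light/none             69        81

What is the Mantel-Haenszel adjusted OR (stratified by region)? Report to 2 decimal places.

8.50

OR_MH = Σ(aᵢdᵢ/nᵢ) / Σ(bᵢcᵢ/nᵢ), where nᵢ is the stratum total.
Stratum 1 (Urban): n = 517; a·d/n = 107·148/517 = 30.6306; b·c/n = 254·8/517 = 3.9304
Stratum 2 (Rural): n = 403; a·d/n = 224·81/403 = 45.0223; b·c/n = 29·69/403 = 4.9653
OR_MH = (30.6306 + 45.0223) / (3.9304 + 4.9653) = 75.6529 / 8.8956 = 8.50450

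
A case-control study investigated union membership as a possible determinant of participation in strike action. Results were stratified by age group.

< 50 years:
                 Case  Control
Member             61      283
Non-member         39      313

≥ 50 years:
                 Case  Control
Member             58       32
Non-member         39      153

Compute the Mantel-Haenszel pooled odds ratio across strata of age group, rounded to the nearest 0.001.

OR_MH = Σ(aᵢdᵢ/nᵢ) / Σ(bᵢcᵢ/nᵢ), where nᵢ is the stratum total.
Stratum 1 (< 50 years): n = 696; a·d/n = 61·313/696 = 27.4325; b·c/n = 283·39/696 = 15.8578
Stratum 2 (≥ 50 years): n = 282; a·d/n = 58·153/282 = 31.4681; b·c/n = 32·39/282 = 4.4255
OR_MH = (27.4325 + 31.4681) / (15.8578 + 4.4255) = 58.9006 / 20.2833 = 2.90390

2.904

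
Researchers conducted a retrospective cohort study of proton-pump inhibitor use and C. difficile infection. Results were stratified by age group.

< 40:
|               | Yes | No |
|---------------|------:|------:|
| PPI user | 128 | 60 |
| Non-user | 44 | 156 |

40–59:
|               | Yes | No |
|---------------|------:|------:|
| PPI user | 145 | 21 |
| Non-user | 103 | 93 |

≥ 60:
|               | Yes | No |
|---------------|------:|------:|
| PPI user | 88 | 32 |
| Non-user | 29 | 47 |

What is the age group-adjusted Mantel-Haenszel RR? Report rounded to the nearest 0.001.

2.069

RR_MH = Σ(aᵢ·n₀ᵢ/nᵢ) / Σ(cᵢ·n₁ᵢ/nᵢ), with n₁ᵢ = aᵢ+bᵢ (exposed), n₀ᵢ = cᵢ+dᵢ (unexposed), nᵢ = n₁ᵢ+n₀ᵢ.
Stratum 1 (< 40): n₁ = 188, n₀ = 200, n = 388; a·n₀/n = 128·200/388 = 65.9794; c·n₁/n = 44·188/388 = 21.3196
Stratum 2 (40–59): n₁ = 166, n₀ = 196, n = 362; a·n₀/n = 145·196/362 = 78.5083; c·n₁/n = 103·166/362 = 47.2320
Stratum 3 (≥ 60): n₁ = 120, n₀ = 76, n = 196; a·n₀/n = 88·76/196 = 34.1224; c·n₁/n = 29·120/196 = 17.7551
RR_MH = (65.9794 + 78.5083 + 34.1224) / (21.3196 + 47.2320 + 17.7551) = 178.6101 / 86.3067 = 2.06948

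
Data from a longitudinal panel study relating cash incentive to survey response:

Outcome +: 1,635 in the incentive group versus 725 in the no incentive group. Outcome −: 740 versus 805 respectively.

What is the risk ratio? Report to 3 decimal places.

From the description: a = 1635, b = 740, c = 725, d = 805.
Risk in exposed = 1635/2375 = 0.68842; risk in unexposed = 725/1530 = 0.47386.
RR = 0.68842 / 0.47386 = 1.45281
The risk among the exposed is 1.45 times that among the unexposed.

1.453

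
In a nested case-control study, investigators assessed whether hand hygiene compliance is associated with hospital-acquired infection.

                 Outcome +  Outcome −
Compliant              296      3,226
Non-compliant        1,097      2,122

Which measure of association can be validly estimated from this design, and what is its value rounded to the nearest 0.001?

Cells: a = 296, b = 3226, c = 1097, d = 2122.
This is a nested case-control study: participants were sampled on outcome status, so risks in the source population cannot be estimated directly — relative risk is not valid here. The odds ratio is the appropriate measure.
OR = (a·d)/(b·c) = (296 × 2122) / (3226 × 1097) = 628112 / 3538922 = 0.17749

0.177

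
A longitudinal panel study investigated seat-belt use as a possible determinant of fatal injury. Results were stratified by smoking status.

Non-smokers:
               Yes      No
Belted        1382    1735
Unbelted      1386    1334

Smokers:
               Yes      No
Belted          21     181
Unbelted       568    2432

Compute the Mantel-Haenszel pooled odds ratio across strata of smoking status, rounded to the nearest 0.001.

OR_MH = Σ(aᵢdᵢ/nᵢ) / Σ(bᵢcᵢ/nᵢ), where nᵢ is the stratum total.
Stratum 1 (Non-smokers): n = 5837; a·d/n = 1382·1334/5837 = 315.8451; b·c/n = 1735·1386/5837 = 411.9770
Stratum 2 (Smokers): n = 3202; a·d/n = 21·2432/3202 = 15.9500; b·c/n = 181·568/3202 = 32.1074
OR_MH = (315.8451 + 15.9500) / (411.9770 + 32.1074) = 331.7952 / 444.0845 = 0.74714

0.747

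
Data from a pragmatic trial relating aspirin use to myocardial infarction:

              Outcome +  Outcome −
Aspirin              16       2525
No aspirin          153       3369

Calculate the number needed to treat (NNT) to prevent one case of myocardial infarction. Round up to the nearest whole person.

Risk in treated group = 16/2541 = 0.00630; risk in control = 153/3522 = 0.04344.
Absolute risk reduction = 0.04344 − 0.00630 = 0.03714
NNT = 1 / ARR = 1 / 0.03714 = 26.922 → round up → 27

27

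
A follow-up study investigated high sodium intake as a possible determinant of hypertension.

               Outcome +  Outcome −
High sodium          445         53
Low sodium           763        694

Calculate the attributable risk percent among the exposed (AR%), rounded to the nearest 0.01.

41.40

Cells: a = 445, b = 53, c = 763, d = 694.
Risk in exposed = 445/498 = 0.89357; risk in unexposed = 763/1457 = 0.52368.
RR = 0.89357/0.52368 = 1.70634
AR% = (RR − 1)/RR × 100 = (1.70634 − 1)/1.70634 × 100 = 41.3950%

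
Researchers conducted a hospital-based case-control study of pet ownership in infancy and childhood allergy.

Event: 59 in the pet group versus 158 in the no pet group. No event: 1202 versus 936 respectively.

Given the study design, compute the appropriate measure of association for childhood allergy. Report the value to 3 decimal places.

From the description: a = 59, b = 1202, c = 158, d = 936.
This is a hospital-based case-control study: participants were sampled on outcome status, so risks in the source population cannot be estimated directly — relative risk is not valid here. The odds ratio is the appropriate measure.
OR = (a·d)/(b·c) = (59 × 936) / (1202 × 158) = 55224 / 189916 = 0.29078

0.291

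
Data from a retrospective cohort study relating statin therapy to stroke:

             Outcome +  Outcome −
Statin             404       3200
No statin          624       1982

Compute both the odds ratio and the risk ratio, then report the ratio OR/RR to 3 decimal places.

Cells: a = 404, b = 3200, c = 624, d = 1982.
OR = (404·1982)/(3200·624) = 800728/1996800 = 0.40101
Risk in exposed = 404/3604 = 0.11210; risk in unexposed = 624/2606 = 0.23945; RR = 0.46815
OR/RR = 0.40101 / 0.46815 = 0.85657
The outcome is not rare, so the OR lies further from 1 than the RR.

0.857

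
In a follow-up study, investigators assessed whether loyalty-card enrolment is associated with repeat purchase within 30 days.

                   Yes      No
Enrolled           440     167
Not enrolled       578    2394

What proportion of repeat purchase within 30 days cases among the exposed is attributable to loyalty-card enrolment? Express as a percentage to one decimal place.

73.2

Cells: a = 440, b = 167, c = 578, d = 2394.
Risk in exposed = 440/607 = 0.72488; risk in unexposed = 578/2972 = 0.19448.
RR = 0.72488/0.19448 = 3.72722
AR% = (RR − 1)/RR × 100 = (3.72722 − 1)/3.72722 × 100 = 73.1703%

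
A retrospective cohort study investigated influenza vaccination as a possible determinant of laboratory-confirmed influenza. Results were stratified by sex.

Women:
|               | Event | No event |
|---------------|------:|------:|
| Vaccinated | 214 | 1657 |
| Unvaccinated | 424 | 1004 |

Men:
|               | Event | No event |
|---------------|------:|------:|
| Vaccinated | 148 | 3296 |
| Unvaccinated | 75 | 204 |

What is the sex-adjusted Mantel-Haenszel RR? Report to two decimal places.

0.33

RR_MH = Σ(aᵢ·n₀ᵢ/nᵢ) / Σ(cᵢ·n₁ᵢ/nᵢ), with n₁ᵢ = aᵢ+bᵢ (exposed), n₀ᵢ = cᵢ+dᵢ (unexposed), nᵢ = n₁ᵢ+n₀ᵢ.
Stratum 1 (Women): n₁ = 1871, n₀ = 1428, n = 3299; a·n₀/n = 214·1428/3299 = 92.6317; c·n₁/n = 424·1871/3299 = 240.4680
Stratum 2 (Men): n₁ = 3444, n₀ = 279, n = 3723; a·n₀/n = 148·279/3723 = 11.0911; c·n₁/n = 75·3444/3723 = 69.3795
RR_MH = (92.6317 + 11.0911) / (240.4680 + 69.3795) = 103.7228 / 309.8476 = 0.33475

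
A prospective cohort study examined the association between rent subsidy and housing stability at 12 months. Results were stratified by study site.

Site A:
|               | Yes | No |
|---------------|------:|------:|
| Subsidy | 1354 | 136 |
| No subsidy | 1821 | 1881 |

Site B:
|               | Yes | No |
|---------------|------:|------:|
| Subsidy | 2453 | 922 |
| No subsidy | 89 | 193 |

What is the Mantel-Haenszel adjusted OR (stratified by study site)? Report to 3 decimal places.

8.840

OR_MH = Σ(aᵢdᵢ/nᵢ) / Σ(bᵢcᵢ/nᵢ), where nᵢ is the stratum total.
Stratum 1 (Site A): n = 5192; a·d/n = 1354·1881/5192 = 490.5381; b·c/n = 136·1821/5192 = 47.6995
Stratum 2 (Site B): n = 3657; a·d/n = 2453·193/3657 = 129.4583; b·c/n = 922·89/3657 = 22.4386
OR_MH = (490.5381 + 129.4583) / (47.6995 + 22.4386) = 619.9964 / 70.1381 = 8.83965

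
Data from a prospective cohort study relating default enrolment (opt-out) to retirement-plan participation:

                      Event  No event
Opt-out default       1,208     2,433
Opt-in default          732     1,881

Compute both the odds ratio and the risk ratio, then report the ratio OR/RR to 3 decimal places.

1.077

Cells: a = 1208, b = 2433, c = 732, d = 1881.
OR = (1208·1881)/(2433·732) = 2272248/1780956 = 1.27586
Risk in exposed = 1208/3641 = 0.33178; risk in unexposed = 732/2613 = 0.28014; RR = 1.18434
OR/RR = 1.27586 / 1.18434 = 1.07728
The outcome is not rare, so the OR lies further from 1 than the RR.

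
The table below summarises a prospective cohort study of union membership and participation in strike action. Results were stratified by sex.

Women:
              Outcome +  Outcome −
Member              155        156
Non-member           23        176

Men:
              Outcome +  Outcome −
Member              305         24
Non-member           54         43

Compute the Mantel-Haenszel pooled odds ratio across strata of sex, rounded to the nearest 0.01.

8.36

OR_MH = Σ(aᵢdᵢ/nᵢ) / Σ(bᵢcᵢ/nᵢ), where nᵢ is the stratum total.
Stratum 1 (Women): n = 510; a·d/n = 155·176/510 = 53.4902; b·c/n = 156·23/510 = 7.0353
Stratum 2 (Men): n = 426; a·d/n = 305·43/426 = 30.7864; b·c/n = 24·54/426 = 3.0423
OR_MH = (53.4902 + 30.7864) / (7.0353 + 3.0423) = 84.2766 / 10.0775 = 8.36281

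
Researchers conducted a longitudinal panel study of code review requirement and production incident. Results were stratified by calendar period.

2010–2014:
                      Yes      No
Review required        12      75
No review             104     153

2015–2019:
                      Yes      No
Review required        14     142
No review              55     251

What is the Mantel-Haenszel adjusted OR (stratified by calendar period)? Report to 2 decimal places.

OR_MH = Σ(aᵢdᵢ/nᵢ) / Σ(bᵢcᵢ/nᵢ), where nᵢ is the stratum total.
Stratum 1 (2010–2014): n = 344; a·d/n = 12·153/344 = 5.3372; b·c/n = 75·104/344 = 22.6744
Stratum 2 (2015–2019): n = 462; a·d/n = 14·251/462 = 7.6061; b·c/n = 142·55/462 = 16.9048
OR_MH = (5.3372 + 7.6061) / (22.6744 + 16.9048) = 12.9433 / 39.5792 = 0.32702

0.33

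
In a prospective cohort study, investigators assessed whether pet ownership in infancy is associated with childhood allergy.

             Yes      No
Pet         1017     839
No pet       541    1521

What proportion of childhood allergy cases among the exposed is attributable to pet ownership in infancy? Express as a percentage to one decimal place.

Cells: a = 1017, b = 839, c = 541, d = 1521.
Risk in exposed = 1017/1856 = 0.54795; risk in unexposed = 541/2062 = 0.26237.
RR = 0.54795/0.26237 = 2.08850
AR% = (RR − 1)/RR × 100 = (2.08850 − 1)/2.08850 × 100 = 52.1187%

52.1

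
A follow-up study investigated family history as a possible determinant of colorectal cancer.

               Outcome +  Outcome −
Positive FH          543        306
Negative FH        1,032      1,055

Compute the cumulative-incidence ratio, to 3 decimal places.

Cells: a = 543, b = 306, c = 1032, d = 1055.
Risk in exposed = 543/849 = 0.63958; risk in unexposed = 1032/2087 = 0.49449.
RR = 0.63958 / 0.49449 = 1.29341
The risk among the exposed is 1.29 times that among the unexposed.

1.293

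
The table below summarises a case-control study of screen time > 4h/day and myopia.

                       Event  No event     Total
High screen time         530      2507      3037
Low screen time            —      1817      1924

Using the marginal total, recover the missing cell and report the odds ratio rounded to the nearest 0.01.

3.59

The missing cell is in the unexposed row: 1924 − 1817 = 107.
So a = 530, b = 2507, c = 107, d = 1817.
OR = (a·d)/(b·c) = (530 × 1817) / (2507 × 107) = 963010 / 268249 = 3.58999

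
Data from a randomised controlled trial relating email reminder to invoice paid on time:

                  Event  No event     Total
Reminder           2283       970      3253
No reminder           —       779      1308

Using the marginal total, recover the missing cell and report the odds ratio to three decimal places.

3.466

The missing cell is in the unexposed row: 1308 − 779 = 529.
So a = 2283, b = 970, c = 529, d = 779.
OR = (a·d)/(b·c) = (2283 × 779) / (970 × 529) = 1778457 / 513130 = 3.46590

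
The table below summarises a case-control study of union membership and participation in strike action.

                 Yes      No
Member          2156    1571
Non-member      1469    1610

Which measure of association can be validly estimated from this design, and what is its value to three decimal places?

Cells: a = 2156, b = 1571, c = 1469, d = 1610.
This is a case-control study: participants were sampled on outcome status, so risks in the source population cannot be estimated directly — relative risk is not valid here. The odds ratio is the appropriate measure.
OR = (a·d)/(b·c) = (2156 × 1610) / (1571 × 1469) = 3471160 / 2307799 = 1.50410

1.504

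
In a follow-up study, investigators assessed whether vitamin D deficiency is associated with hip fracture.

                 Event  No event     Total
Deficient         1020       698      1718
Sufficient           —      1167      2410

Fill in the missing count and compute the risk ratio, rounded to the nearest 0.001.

1.151

The missing cell is in the unexposed row: 2410 − 1167 = 1243.
So a = 1020, b = 698, c = 1243, d = 1167.
RR = [a/(a+b)] / [c/(c+d)] = (1020/1718) / (1243/2410) = 0.59371/0.51577 = 1.15113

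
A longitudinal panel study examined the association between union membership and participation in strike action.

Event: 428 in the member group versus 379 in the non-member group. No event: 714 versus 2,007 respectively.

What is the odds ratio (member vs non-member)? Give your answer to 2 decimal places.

3.17

From the description: a = 428, b = 714, c = 379, d = 2007.
OR = (a·d)/(b·c) = (428 × 2007) / (714 × 379) = 858996 / 270606 = 3.17434
The odds of participation in strike action are about 3.17 times as high in the member group.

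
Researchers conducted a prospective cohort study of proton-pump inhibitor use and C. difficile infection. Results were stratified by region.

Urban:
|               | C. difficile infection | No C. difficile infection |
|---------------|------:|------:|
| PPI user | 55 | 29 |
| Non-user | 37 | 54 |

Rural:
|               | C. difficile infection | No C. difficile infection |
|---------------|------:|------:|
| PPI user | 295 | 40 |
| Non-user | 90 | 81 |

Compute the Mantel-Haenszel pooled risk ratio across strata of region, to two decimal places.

1.66

RR_MH = Σ(aᵢ·n₀ᵢ/nᵢ) / Σ(cᵢ·n₁ᵢ/nᵢ), with n₁ᵢ = aᵢ+bᵢ (exposed), n₀ᵢ = cᵢ+dᵢ (unexposed), nᵢ = n₁ᵢ+n₀ᵢ.
Stratum 1 (Urban): n₁ = 84, n₀ = 91, n = 175; a·n₀/n = 55·91/175 = 28.6000; c·n₁/n = 37·84/175 = 17.7600
Stratum 2 (Rural): n₁ = 335, n₀ = 171, n = 506; a·n₀/n = 295·171/506 = 99.6937; c·n₁/n = 90·335/506 = 59.5850
RR_MH = (28.6000 + 99.6937) / (17.7600 + 59.5850) = 128.2937 / 77.3450 = 1.65872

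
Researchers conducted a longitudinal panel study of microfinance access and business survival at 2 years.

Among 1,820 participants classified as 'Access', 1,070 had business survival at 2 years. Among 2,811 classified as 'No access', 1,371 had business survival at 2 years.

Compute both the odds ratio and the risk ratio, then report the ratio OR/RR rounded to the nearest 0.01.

1.24

From the description: a = 1070, b = 750, c = 1371, d = 1440.
OR = (1070·1440)/(750·1371) = 1540800/1028250 = 1.49847
Risk in exposed = 1070/1820 = 0.58791; risk in unexposed = 1371/2811 = 0.48773; RR = 1.20541
OR/RR = 1.49847 / 1.20541 = 1.24312
The outcome is not rare, so the OR lies further from 1 than the RR.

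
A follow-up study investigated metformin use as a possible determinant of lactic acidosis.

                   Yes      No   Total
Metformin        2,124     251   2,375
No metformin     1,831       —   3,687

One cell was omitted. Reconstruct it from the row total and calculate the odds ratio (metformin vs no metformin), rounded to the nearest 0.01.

8.58

The missing cell is in the unexposed row: 3687 − 1831 = 1856.
So a = 2124, b = 251, c = 1831, d = 1856.
OR = (a·d)/(b·c) = (2124 × 1856) / (251 × 1831) = 3942144 / 459581 = 8.57769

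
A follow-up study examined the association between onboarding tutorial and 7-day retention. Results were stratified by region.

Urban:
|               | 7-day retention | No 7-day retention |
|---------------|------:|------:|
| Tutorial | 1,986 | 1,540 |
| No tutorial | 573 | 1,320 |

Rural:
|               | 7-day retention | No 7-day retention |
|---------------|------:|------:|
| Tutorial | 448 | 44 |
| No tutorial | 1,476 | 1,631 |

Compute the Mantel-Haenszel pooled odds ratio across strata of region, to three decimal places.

3.797

OR_MH = Σ(aᵢdᵢ/nᵢ) / Σ(bᵢcᵢ/nᵢ), where nᵢ is the stratum total.
Stratum 1 (Urban): n = 5419; a·d/n = 1986·1320/5419 = 483.7645; b·c/n = 1540·573/5419 = 162.8382
Stratum 2 (Rural): n = 3599; a·d/n = 448·1631/3599 = 203.0253; b·c/n = 44·1476/3599 = 18.0450
OR_MH = (483.7645 + 203.0253) / (162.8382 + 18.0450) = 686.7898 / 180.8832 = 3.79687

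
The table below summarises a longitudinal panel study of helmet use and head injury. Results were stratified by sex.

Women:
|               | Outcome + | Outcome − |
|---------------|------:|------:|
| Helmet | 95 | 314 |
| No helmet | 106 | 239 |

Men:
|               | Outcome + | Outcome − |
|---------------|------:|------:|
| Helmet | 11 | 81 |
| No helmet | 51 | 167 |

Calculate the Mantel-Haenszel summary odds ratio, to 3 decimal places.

0.627

OR_MH = Σ(aᵢdᵢ/nᵢ) / Σ(bᵢcᵢ/nᵢ), where nᵢ is the stratum total.
Stratum 1 (Women): n = 754; a·d/n = 95·239/754 = 30.1127; b·c/n = 314·106/754 = 44.1432
Stratum 2 (Men): n = 310; a·d/n = 11·167/310 = 5.9258; b·c/n = 81·51/310 = 13.3258
OR_MH = (30.1127 + 5.9258) / (44.1432 + 13.3258) = 36.0385 / 57.4690 = 0.62709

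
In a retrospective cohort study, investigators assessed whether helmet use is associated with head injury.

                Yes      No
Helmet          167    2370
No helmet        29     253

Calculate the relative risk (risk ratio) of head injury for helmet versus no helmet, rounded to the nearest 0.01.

0.64

Cells: a = 167, b = 2370, c = 29, d = 253.
Risk in exposed = 167/2537 = 0.06583; risk in unexposed = 29/282 = 0.10284.
RR = 0.06583 / 0.10284 = 0.64010
The risk is 36% lower among the exposed than among the unexposed.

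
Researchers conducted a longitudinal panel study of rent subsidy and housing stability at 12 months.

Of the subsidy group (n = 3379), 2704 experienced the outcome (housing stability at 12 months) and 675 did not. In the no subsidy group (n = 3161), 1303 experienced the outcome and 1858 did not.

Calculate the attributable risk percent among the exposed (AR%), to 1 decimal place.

From the description: a = 2704, b = 675, c = 1303, d = 1858.
Risk in exposed = 2704/3379 = 0.80024; risk in unexposed = 1303/3161 = 0.41221.
RR = 0.80024/0.41221 = 1.94133
AR% = (RR − 1)/RR × 100 = (1.94133 − 1)/1.94133 × 100 = 48.4888%

48.5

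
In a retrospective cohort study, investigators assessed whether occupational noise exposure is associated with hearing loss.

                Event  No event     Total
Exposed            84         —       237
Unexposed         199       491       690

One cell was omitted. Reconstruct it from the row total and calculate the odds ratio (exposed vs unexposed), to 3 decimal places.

The missing cell is in the exposed row: 237 − 84 = 153.
So a = 84, b = 153, c = 199, d = 491.
OR = (a·d)/(b·c) = (84 × 491) / (153 × 199) = 41244 / 30447 = 1.35462

1.355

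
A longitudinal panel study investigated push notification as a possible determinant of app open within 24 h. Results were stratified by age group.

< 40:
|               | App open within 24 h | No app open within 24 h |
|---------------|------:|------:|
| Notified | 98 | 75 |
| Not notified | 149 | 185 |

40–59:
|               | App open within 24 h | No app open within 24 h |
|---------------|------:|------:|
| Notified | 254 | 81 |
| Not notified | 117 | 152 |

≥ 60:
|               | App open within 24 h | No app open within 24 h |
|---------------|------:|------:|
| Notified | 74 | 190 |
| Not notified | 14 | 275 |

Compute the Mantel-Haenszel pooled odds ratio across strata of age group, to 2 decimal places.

OR_MH = Σ(aᵢdᵢ/nᵢ) / Σ(bᵢcᵢ/nᵢ), where nᵢ is the stratum total.
Stratum 1 (< 40): n = 507; a·d/n = 98·185/507 = 35.7594; b·c/n = 75·149/507 = 22.0414
Stratum 2 (40–59): n = 604; a·d/n = 254·152/604 = 63.9205; b·c/n = 81·117/604 = 15.6904
Stratum 3 (≥ 60): n = 553; a·d/n = 74·275/553 = 36.7993; b·c/n = 190·14/553 = 4.8101
OR_MH = (35.7594 + 63.9205 + 36.7993) / (22.0414 + 15.6904 + 4.8101) = 136.4792 / 42.5419 = 3.20811

3.21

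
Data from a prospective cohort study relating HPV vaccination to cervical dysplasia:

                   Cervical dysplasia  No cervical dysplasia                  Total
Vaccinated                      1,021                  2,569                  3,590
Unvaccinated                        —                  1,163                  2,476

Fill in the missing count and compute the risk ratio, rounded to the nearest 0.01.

The missing cell is in the unexposed row: 2476 − 1163 = 1313.
So a = 1021, b = 2569, c = 1313, d = 1163.
RR = [a/(a+b)] / [c/(c+d)] = (1021/3590) / (1313/2476) = 0.28440/0.53029 = 0.53631

0.54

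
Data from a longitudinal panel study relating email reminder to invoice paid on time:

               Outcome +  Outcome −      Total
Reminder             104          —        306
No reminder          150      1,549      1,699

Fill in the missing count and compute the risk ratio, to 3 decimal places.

The missing cell is in the exposed row: 306 − 104 = 202.
So a = 104, b = 202, c = 150, d = 1549.
RR = [a/(a+b)] / [c/(c+d)] = (104/306) / (150/1699) = 0.33987/0.08829 = 3.84959

3.850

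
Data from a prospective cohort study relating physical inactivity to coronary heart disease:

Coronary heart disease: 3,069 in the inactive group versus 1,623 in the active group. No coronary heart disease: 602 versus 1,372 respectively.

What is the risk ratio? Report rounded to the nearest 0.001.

1.543

From the description: a = 3069, b = 602, c = 1623, d = 1372.
Risk in exposed = 3069/3671 = 0.83601; risk in unexposed = 1623/2995 = 0.54190.
RR = 0.83601 / 0.54190 = 1.54273
The risk among the exposed is 1.54 times that among the unexposed.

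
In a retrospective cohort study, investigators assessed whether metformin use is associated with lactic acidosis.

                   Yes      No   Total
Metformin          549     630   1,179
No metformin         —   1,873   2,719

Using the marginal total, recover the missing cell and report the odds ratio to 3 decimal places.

1.929

The missing cell is in the unexposed row: 2719 − 1873 = 846.
So a = 549, b = 630, c = 846, d = 1873.
OR = (a·d)/(b·c) = (549 × 1873) / (630 × 846) = 1028277 / 532980 = 1.92930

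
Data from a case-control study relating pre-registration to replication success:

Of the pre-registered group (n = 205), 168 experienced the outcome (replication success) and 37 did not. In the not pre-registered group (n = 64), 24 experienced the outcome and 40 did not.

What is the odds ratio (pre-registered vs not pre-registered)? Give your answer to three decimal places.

From the description: a = 168, b = 37, c = 24, d = 40.
OR = (a·d)/(b·c) = (168 × 40) / (37 × 24) = 6720 / 888 = 7.56757
The odds of replication success are about 7.57 times as high in the pre-registered group.

7.568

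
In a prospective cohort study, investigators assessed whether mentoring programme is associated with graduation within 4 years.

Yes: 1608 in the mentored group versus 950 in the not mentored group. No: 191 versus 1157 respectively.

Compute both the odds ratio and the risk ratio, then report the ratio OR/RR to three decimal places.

From the description: a = 1608, b = 191, c = 950, d = 1157.
OR = (1608·1157)/(191·950) = 1860456/181450 = 10.25327
Risk in exposed = 1608/1799 = 0.89383; risk in unexposed = 950/2107 = 0.45088; RR = 1.98242
OR/RR = 10.25327 / 1.98242 = 5.17210
The outcome is not rare, so the OR lies further from 1 than the RR.

5.172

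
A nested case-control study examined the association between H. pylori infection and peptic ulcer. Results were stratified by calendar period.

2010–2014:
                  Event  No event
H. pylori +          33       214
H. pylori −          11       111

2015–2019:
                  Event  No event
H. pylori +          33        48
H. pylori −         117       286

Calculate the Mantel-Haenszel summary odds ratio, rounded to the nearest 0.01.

1.64

OR_MH = Σ(aᵢdᵢ/nᵢ) / Σ(bᵢcᵢ/nᵢ), where nᵢ is the stratum total.
Stratum 1 (2010–2014): n = 369; a·d/n = 33·111/369 = 9.9268; b·c/n = 214·11/369 = 6.3794
Stratum 2 (2015–2019): n = 484; a·d/n = 33·286/484 = 19.5000; b·c/n = 48·117/484 = 11.6033
OR_MH = (9.9268 + 19.5000) / (6.3794 + 11.6033) = 29.4268 / 17.9827 = 1.63640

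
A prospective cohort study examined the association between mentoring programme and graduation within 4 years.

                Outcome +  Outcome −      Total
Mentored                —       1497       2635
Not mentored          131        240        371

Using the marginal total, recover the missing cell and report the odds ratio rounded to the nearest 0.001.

The missing cell is in the exposed row: 2635 − 1497 = 1138.
So a = 1138, b = 1497, c = 131, d = 240.
OR = (a·d)/(b·c) = (1138 × 240) / (1497 × 131) = 273120 / 196107 = 1.39271

1.393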